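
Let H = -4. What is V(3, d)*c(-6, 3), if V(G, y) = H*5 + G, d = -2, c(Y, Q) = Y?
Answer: 102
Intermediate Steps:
V(G, y) = -20 + G (V(G, y) = -4*5 + G = -20 + G)
V(3, d)*c(-6, 3) = (-20 + 3)*(-6) = -17*(-6) = 102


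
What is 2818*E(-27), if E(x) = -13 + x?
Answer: -112720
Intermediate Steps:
2818*E(-27) = 2818*(-13 - 27) = 2818*(-40) = -112720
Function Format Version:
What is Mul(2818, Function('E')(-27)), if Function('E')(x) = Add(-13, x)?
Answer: -112720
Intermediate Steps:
Mul(2818, Function('E')(-27)) = Mul(2818, Add(-13, -27)) = Mul(2818, -40) = -112720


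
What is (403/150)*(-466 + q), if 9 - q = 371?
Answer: -55614/25 ≈ -2224.6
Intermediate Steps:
q = -362 (q = 9 - 1*371 = 9 - 371 = -362)
(403/150)*(-466 + q) = (403/150)*(-466 - 362) = (403*(1/150))*(-828) = (403/150)*(-828) = -55614/25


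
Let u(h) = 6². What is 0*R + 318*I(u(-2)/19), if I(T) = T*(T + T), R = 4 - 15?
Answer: 824256/361 ≈ 2283.3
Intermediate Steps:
u(h) = 36
R = -11
I(T) = 2*T² (I(T) = T*(2*T) = 2*T²)
0*R + 318*I(u(-2)/19) = 0*(-11) + 318*(2*(36/19)²) = 0 + 318*(2*(36*(1/19))²) = 0 + 318*(2*(36/19)²) = 0 + 318*(2*(1296/361)) = 0 + 318*(2592/361) = 0 + 824256/361 = 824256/361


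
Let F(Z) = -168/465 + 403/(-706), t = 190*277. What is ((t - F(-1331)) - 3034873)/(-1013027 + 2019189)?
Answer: -19196867617/6476723980 ≈ -2.9640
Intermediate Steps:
t = 52630
F(Z) = -102001/109430 (F(Z) = -168*1/465 + 403*(-1/706) = -56/155 - 403/706 = -102001/109430)
((t - F(-1331)) - 3034873)/(-1013027 + 2019189) = ((52630 - 1*(-102001/109430)) - 3034873)/(-1013027 + 2019189) = ((52630 + 102001/109430) - 3034873)/1006162 = (5759402901/109430 - 3034873)*(1/1006162) = -326346749489/109430*1/1006162 = -19196867617/6476723980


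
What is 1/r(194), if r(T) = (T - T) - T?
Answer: -1/194 ≈ -0.0051546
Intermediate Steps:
r(T) = -T (r(T) = 0 - T = -T)
1/r(194) = 1/(-1*194) = 1/(-194) = -1/194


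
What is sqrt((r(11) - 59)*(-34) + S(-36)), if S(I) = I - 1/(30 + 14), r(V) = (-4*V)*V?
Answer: sqrt(8918173)/22 ≈ 135.74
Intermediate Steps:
r(V) = -4*V**2
S(I) = -1/44 + I (S(I) = I - 1/44 = -1/44 + I)
sqrt((r(11) - 59)*(-34) + S(-36)) = sqrt((-4*11**2 - 59)*(-34) + (-1/44 - 36)) = sqrt((-4*121 - 59)*(-34) - 1585/44) = sqrt((-484 - 59)*(-34) - 1585/44) = sqrt(-543*(-34) - 1585/44) = sqrt(18462 - 1585/44) = sqrt(810743/44) = sqrt(8918173)/22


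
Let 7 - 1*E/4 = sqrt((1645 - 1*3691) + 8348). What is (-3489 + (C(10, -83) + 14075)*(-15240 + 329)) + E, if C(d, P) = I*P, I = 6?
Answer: -202450108 - 4*sqrt(6302) ≈ -2.0245e+8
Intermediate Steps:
C(d, P) = 6*P
E = 28 - 4*sqrt(6302) (E = 28 - 4*sqrt((1645 - 1*3691) + 8348) = 28 - 4*sqrt((1645 - 3691) + 8348) = 28 - 4*sqrt(-2046 + 8348) = 28 - 4*sqrt(6302) ≈ -289.54)
(-3489 + (C(10, -83) + 14075)*(-15240 + 329)) + E = (-3489 + (6*(-83) + 14075)*(-15240 + 329)) + (28 - 4*sqrt(6302)) = (-3489 + (-498 + 14075)*(-14911)) + (28 - 4*sqrt(6302)) = (-3489 + 13577*(-14911)) + (28 - 4*sqrt(6302)) = (-3489 - 202446647) + (28 - 4*sqrt(6302)) = -202450136 + (28 - 4*sqrt(6302)) = -202450108 - 4*sqrt(6302)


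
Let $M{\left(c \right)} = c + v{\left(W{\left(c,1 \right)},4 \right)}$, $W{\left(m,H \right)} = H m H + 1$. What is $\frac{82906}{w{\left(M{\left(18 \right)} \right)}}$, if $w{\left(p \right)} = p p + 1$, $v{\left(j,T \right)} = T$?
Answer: $\frac{82906}{485} \approx 170.94$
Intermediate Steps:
$W{\left(m,H \right)} = 1 + m H^{2}$ ($W{\left(m,H \right)} = m H^{2} + 1 = 1 + m H^{2}$)
$M{\left(c \right)} = 4 + c$ ($M{\left(c \right)} = c + 4 = 4 + c$)
$w{\left(p \right)} = 1 + p^{2}$ ($w{\left(p \right)} = p^{2} + 1 = 1 + p^{2}$)
$\frac{82906}{w{\left(M{\left(18 \right)} \right)}} = \frac{82906}{1 + \left(4 + 18\right)^{2}} = \frac{82906}{1 + 22^{2}} = \frac{82906}{1 + 484} = \frac{82906}{485}$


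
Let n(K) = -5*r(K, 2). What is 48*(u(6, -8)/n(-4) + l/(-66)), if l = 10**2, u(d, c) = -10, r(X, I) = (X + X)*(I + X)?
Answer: -734/11 ≈ -66.727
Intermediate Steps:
r(X, I) = 2*X*(I + X) (r(X, I) = (2*X)*(I + X) = 2*X*(I + X))
n(K) = -10*K*(2 + K)
l = 100
48*(u(6, -8)/n(-4) + l/(-66)) = 48*(-10*1/(40*(2 - 4)) + 100/(-66)) = 48*(-10/((-10*(-4)*(-2))) + 100*(-1/66)) = 48*(-10/(-80) - 50/33) = 48*(-10*(-1/80) - 50/33) = 48*(1/8 - 50/33) = 48*(-367/264) = -734/11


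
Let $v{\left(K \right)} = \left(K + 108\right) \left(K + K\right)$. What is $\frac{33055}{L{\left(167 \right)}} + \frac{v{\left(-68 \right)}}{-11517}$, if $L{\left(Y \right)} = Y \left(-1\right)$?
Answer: $- \frac{379785955}{1923339} \approx -197.46$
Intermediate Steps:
$L{\left(Y \right)} = - Y$
$v{\left(K \right)} = 2 K \left(108 + K\right)$ ($v{\left(K \right)} = \left(108 + K\right) 2 K = 2 K \left(108 + K\right)$)
$\frac{33055}{L{\left(167 \right)}} + \frac{v{\left(-68 \right)}}{-11517} = \frac{33055}{\left(-1\right) 167} + \frac{2 \left(-68\right) \left(108 - 68\right)}{-11517} = \frac{33055}{-167} + 2 \left(-68\right) 40 \left(- \frac{1}{11517}\right) = 33055 \left(- \frac{1}{167}\right) - - \frac{5440}{11517} = - \frac{33055}{167} + \frac{5440}{11517} = - \frac{379785955}{1923339}$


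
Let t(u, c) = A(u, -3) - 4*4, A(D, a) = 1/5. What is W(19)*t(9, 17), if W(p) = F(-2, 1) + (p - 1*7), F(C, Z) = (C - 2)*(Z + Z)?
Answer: -316/5 ≈ -63.200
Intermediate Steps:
F(C, Z) = 2*Z*(-2 + C) (F(C, Z) = (-2 + C)*(2*Z) = 2*Z*(-2 + C))
A(D, a) = ⅕ (A(D, a) = 1*(⅕) = ⅕)
W(p) = -15 + p (W(p) = 2*1*(-2 - 2) + (p - 1*7) = 2*1*(-4) + (p - 7) = -8 + (-7 + p) = -15 + p)
t(u, c) = -79/5 (t(u, c) = ⅕ - 4*4 = ⅕ - 16 = -79/5)
W(19)*t(9, 17) = (-15 + 19)*(-79/5) = 4*(-79/5) = -316/5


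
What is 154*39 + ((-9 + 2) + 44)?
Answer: 6043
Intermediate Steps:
154*39 + ((-9 + 2) + 44) = 6006 + (-7 + 44) = 6006 + 37 = 6043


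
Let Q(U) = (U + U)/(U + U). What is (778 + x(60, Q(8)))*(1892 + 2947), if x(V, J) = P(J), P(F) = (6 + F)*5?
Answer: 3934107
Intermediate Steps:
Q(U) = 1 (Q(U) = (2*U)/((2*U)) = (2*U)*(1/(2*U)) = 1)
P(F) = 30 + 5*F
x(V, J) = 30 + 5*J
(778 + x(60, Q(8)))*(1892 + 2947) = (778 + (30 + 5*1))*(1892 + 2947) = (778 + (30 + 5))*4839 = (778 + 35)*4839 = 813*4839 = 3934107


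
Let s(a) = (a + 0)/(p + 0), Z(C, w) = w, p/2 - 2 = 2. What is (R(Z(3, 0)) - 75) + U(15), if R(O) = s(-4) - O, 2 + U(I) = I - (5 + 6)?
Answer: -147/2 ≈ -73.500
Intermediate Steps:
p = 8 (p = 4 + 2*2 = 4 + 4 = 8)
s(a) = a/8 (s(a) = (a + 0)/(8 + 0) = a/8)
U(I) = -13 + I (U(I) = -2 + (I - (5 + 6)) = -2 + (I - 1*11) = -2 + (I - 11) = -2 + (-11 + I) = -13 + I)
R(O) = -1/2 - O (R(O) = (1/8)*(-4) - O = -1/2 - O)
(R(Z(3, 0)) - 75) + U(15) = ((-1/2 - 1*0) - 75) + (-13 + 15) = ((-1/2 + 0) - 75) + 2 = (-1/2 - 75) + 2 = -151/2 + 2 = -147/2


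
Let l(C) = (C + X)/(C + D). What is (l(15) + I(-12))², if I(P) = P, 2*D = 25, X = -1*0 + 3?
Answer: 389376/3025 ≈ 128.72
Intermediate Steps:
X = 3 (X = 0 + 3 = 3)
D = 25/2 (D = (½)*25 = 25/2 ≈ 12.500)
l(C) = (3 + C)/(25/2 + C) (l(C) = (C + 3)/(C + 25/2) = (3 + C)/(25/2 + C))
(l(15) + I(-12))² = (2*(3 + 15)/(25 + 2*15) - 12)² = (2*18/(25 + 30) - 12)² = (2*18/55 - 12)² = (2*(1/55)*18 - 12)² = (36/55 - 12)² = (-624/55)² = 389376/3025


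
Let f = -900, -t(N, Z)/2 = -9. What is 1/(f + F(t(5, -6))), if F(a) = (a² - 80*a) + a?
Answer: -1/1998 ≈ -0.00050050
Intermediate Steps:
t(N, Z) = 18 (t(N, Z) = -2*(-9) = 18)
F(a) = a² - 79*a
1/(f + F(t(5, -6))) = 1/(-900 + 18*(-79 + 18)) = 1/(-900 + 18*(-61)) = 1/(-900 - 1098) = 1/(-1998) = -1/1998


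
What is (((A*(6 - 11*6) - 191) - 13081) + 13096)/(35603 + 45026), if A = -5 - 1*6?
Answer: 484/80629 ≈ 0.0060028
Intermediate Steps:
A = -11 (A = -5 - 6 = -11)
(((A*(6 - 11*6) - 191) - 13081) + 13096)/(35603 + 45026) = (((-11*(6 - 11*6) - 191) - 13081) + 13096)/(35603 + 45026) = (((-11*(6 - 66) - 191) - 13081) + 13096)/80629 = (((-11*(-60) - 191) - 13081) + 13096)*(1/80629) = (((660 - 191) - 13081) + 13096)*(1/80629) = ((469 - 13081) + 13096)*(1/80629) = (-12612 + 13096)*(1/80629) = 484*(1/80629) = 484/80629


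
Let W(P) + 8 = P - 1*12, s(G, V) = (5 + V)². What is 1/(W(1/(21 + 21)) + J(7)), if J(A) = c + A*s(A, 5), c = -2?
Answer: 42/28477 ≈ 0.0014749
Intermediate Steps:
J(A) = -2 + 100*A (J(A) = -2 + A*(5 + 5)² = -2 + A*10² = -2 + A*100 = -2 + 100*A)
W(P) = -20 + P (W(P) = -8 + (P - 1*12) = -8 + (P - 12) = -8 + (-12 + P) = -20 + P)
1/(W(1/(21 + 21)) + J(7)) = 1/((-20 + 1/(21 + 21)) + (-2 + 100*7)) = 1/((-20 + 1/42) + (-2 + 700)) = 1/((-20 + 1/42) + 698) = 1/(-839/42 + 698) = 1/(28477/42) = 42/28477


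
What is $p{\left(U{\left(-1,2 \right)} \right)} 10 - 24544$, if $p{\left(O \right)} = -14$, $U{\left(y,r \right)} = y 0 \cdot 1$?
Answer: $-24684$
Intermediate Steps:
$U{\left(y,r \right)} = 0$ ($U{\left(y,r \right)} = 0 \cdot 1 = 0$)
$p{\left(U{\left(-1,2 \right)} \right)} 10 - 24544 = \left(-14\right) 10 - 24544 = -140 - 24544 = -24684$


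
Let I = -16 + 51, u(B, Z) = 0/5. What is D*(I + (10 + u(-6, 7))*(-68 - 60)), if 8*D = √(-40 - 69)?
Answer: -1245*I*√109/8 ≈ -1624.8*I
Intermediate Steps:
u(B, Z) = 0 (u(B, Z) = 0*(⅕) = 0)
I = 35
D = I*√109/8 (D = √(-40 - 69)/8 = √(-109)/8 = (I*√109)/8 = I*√109/8 ≈ 1.305*I)
D*(I + (10 + u(-6, 7))*(-68 - 60)) = (I*√109/8)*(35 + (10 + 0)*(-68 - 60)) = (I*√109/8)*(35 + 10*(-128)) = (I*√109/8)*(35 - 1280) = (I*√109/8)*(-1245) = -1245*I*√109/8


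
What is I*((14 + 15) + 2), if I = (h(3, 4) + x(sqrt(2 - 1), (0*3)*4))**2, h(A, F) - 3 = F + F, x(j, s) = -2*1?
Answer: 2511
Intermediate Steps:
x(j, s) = -2
h(A, F) = 3 + 2*F (h(A, F) = 3 + (F + F) = 3 + 2*F)
I = 81 (I = ((3 + 2*4) - 2)**2 = ((3 + 8) - 2)**2 = (11 - 2)**2 = 9**2 = 81)
I*((14 + 15) + 2) = 81*((14 + 15) + 2) = 81*(29 + 2) = 81*31 = 2511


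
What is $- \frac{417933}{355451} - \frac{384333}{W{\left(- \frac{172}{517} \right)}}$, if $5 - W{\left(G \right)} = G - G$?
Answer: $- \frac{136613638848}{1777255} \approx -76868.0$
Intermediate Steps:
$W{\left(G \right)} = 5$ ($W{\left(G \right)} = 5 - \left(G - G\right) = 5 - 0 = 5 + 0 = 5$)
$- \frac{417933}{355451} - \frac{384333}{W{\left(- \frac{172}{517} \right)}} = - \frac{417933}{355451} - \frac{384333}{5} = - \frac{136613638848}{1777255}$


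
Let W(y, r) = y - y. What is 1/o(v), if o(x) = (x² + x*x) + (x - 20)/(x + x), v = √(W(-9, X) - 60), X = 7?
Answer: -2*√15/(-10*I + 239*√15) ≈ -0.0083672 - 9.0394e-5*I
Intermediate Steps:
W(y, r) = 0
v = 2*I*√15 (v = √(0 - 60) = √(-60) = 2*I*√15 ≈ 7.746*I)
o(x) = 2*x² + (-20 + x)/(2*x) (o(x) = (x² + x²) + (-20 + x)/((2*x)) = 2*x² + (-20 + x)*(1/(2*x)) = 2*x² + (-20 + x)/(2*x))
1/o(v) = 1/((-20 + 2*I*√15 + 4*(2*I*√15)³)/(2*((2*I*√15)))) = 1/((-I*√15/30)*(-20 + 2*I*√15 + 4*(-120*I*√15))/2) = 1/((-I*√15/30)*(-20 + 2*I*√15 - 480*I*√15)/2) = 1/((-I*√15/30)*(-20 - 478*I*√15)/2) = 1/(-I*√15*(-20 - 478*I*√15)/60) = 4*I*√15/(-20 - 478*I*√15)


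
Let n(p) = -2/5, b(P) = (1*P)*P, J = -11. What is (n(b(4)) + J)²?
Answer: 3249/25 ≈ 129.96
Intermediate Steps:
b(P) = P² (b(P) = P*P = P²)
n(p) = -⅖ (n(p) = -2*⅕ = -⅖)
(n(b(4)) + J)² = (-⅖ - 11)² = (-57/5)² = 3249/25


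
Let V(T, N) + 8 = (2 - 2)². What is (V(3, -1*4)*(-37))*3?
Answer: 888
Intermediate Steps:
V(T, N) = -8 (V(T, N) = -8 + (2 - 2)² = -8 + 0² = -8 + 0 = -8)
(V(3, -1*4)*(-37))*3 = -8*(-37)*3 = 296*3 = 888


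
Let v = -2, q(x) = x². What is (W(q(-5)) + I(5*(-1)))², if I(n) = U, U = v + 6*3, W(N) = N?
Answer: 1681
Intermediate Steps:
U = 16 (U = -2 + 6*3 = -2 + 18 = 16)
I(n) = 16
(W(q(-5)) + I(5*(-1)))² = ((-5)² + 16)² = (25 + 16)² = 41² = 1681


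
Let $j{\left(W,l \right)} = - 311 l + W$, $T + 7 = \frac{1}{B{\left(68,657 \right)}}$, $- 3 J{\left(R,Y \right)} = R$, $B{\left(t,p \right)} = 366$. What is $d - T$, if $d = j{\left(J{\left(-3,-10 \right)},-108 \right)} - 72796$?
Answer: $- \frac{14347201}{366} \approx -39200.0$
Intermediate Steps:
$J{\left(R,Y \right)} = - \frac{R}{3}$
$T = - \frac{2561}{366}$ ($T = -7 + \frac{1}{366} = - \frac{2561}{366} \approx -6.9973$)
$j{\left(W,l \right)} = W - 311 l$
$d = -39207$ ($d = \left(\left(- \frac{1}{3}\right) \left(-3\right) - -33588\right) - 72796 = \left(1 + 33588\right) - 72796 = 33589 - 72796 = -39207$)
$d - T = -39207 - - \frac{2561}{366} = -39207 + \frac{2561}{366} = - \frac{14347201}{366}$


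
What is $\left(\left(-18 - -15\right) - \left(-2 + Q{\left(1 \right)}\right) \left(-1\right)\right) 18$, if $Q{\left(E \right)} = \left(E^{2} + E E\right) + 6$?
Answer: $54$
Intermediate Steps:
$Q{\left(E \right)} = 6 + 2 E^{2}$ ($Q{\left(E \right)} = \left(E^{2} + E^{2}\right) + 6 = 2 E^{2} + 6 = 6 + 2 E^{2}$)
$\left(\left(-18 - -15\right) - \left(-2 + Q{\left(1 \right)}\right) \left(-1\right)\right) 18 = \left(\left(-18 - -15\right) - \left(-2 + \left(6 + 2 \cdot 1^{2}\right)\right) \left(-1\right)\right) 18 = \left(\left(-18 + 15\right) - \left(-2 + \left(6 + 2 \cdot 1\right)\right) \left(-1\right)\right) 18 = \left(-3 - \left(-2 + \left(6 + 2\right)\right) \left(-1\right)\right) 18 = \left(-3 - \left(-2 + 8\right) \left(-1\right)\right) 18 = \left(-3 - 6 \left(-1\right)\right) 18 = \left(-3 - -6\right) 18 = \left(-3 + 6\right) 18 = 3 \cdot 18 = 54$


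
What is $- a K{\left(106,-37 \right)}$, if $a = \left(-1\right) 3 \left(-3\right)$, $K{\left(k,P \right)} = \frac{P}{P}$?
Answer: $-9$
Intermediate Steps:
$K{\left(k,P \right)} = 1$
$a = 9$ ($a = \left(-3\right) \left(-3\right) = 9$)
$- a K{\left(106,-37 \right)} = - 9 \cdot 1 = \left(-1\right) 9 = -9$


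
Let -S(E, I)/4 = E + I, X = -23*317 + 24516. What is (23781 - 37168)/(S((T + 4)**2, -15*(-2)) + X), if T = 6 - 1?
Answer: -13387/16781 ≈ -0.79775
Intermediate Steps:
T = 5
X = 17225 (X = -7291 + 24516 = 17225)
S(E, I) = -4*E - 4*I (S(E, I) = -4*(E + I) = -4*E - 4*I)
(23781 - 37168)/(S((T + 4)**2, -15*(-2)) + X) = (23781 - 37168)/((-4*(5 + 4)**2 - (-60)*(-2)) + 17225) = -13387/((-4*9**2 - 4*30) + 17225) = -13387/((-4*81 - 120) + 17225) = -13387/((-324 - 120) + 17225) = -13387/(-444 + 17225) = -13387/16781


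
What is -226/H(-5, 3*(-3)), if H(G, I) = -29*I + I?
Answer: -113/126 ≈ -0.89683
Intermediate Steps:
H(G, I) = -28*I
-226/H(-5, 3*(-3)) = -226/((-84*(-3))) = -226/((-28*(-9))) = -226/252 = -226*1/252 = -113/126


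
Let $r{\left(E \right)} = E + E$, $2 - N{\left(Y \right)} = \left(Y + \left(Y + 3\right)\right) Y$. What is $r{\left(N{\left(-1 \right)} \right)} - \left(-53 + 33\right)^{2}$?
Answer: $-394$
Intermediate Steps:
$N{\left(Y \right)} = 2 - Y \left(3 + 2 Y\right)$ ($N{\left(Y \right)} = 2 - \left(Y + \left(Y + 3\right)\right) Y = 2 - \left(Y + \left(3 + Y\right)\right) Y = 2 - \left(3 + 2 Y\right) Y = 2 - Y \left(3 + 2 Y\right)$)
$r{\left(E \right)} = 2 E$
$r{\left(N{\left(-1 \right)} \right)} - \left(-53 + 33\right)^{2} = 2 \left(2 - -3 - 2 \left(-1\right)^{2}\right) - \left(-53 + 33\right)^{2} = 2 \left(2 + 3 - 2\right) - \left(-20\right)^{2} = 2 \left(2 + 3 - 2\right) - 400 = 2 \cdot 3 - 400 = 6 - 400 = -394$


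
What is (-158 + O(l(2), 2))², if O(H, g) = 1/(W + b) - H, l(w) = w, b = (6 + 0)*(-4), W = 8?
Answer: 6558721/256 ≈ 25620.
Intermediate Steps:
b = -24 (b = 6*(-4) = -24)
O(H, g) = -1/16 - H (O(H, g) = 1/(8 - 24) - H = 1/(-16) - H = -1/16 - H)
(-158 + O(l(2), 2))² = (-158 + (-1/16 - 1*2))² = (-158 + (-1/16 - 2))² = (-158 - 33/16)² = (-2561/16)² = 6558721/256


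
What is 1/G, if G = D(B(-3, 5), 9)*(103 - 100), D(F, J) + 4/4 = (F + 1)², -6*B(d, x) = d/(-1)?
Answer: -4/9 ≈ -0.44444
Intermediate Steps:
B(d, x) = d/6 (B(d, x) = -d/(6*(-1)) = -d*(-1)/6 = -(-1)*d/6 = d/6)
D(F, J) = -1 + (1 + F)² (D(F, J) = -1 + (F + 1)² = -1 + (1 + F)²)
G = -9/4 (G = (((⅙)*(-3))*(2 + (⅙)*(-3)))*(103 - 100) = -(2 - ½)/2*3 = -½*3/2*3 = -¾*3 = -9/4 ≈ -2.2500)
1/G = 1/(-9/4) = -4/9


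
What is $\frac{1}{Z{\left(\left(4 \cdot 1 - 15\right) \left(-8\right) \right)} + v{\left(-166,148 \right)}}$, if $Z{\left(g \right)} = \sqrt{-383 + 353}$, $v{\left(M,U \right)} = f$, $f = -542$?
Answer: $- \frac{271}{146897} - \frac{i \sqrt{30}}{293794} \approx -0.0018448 - 1.8643 \cdot 10^{-5} i$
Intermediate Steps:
$v{\left(M,U \right)} = -542$
$Z{\left(g \right)} = i \sqrt{30}$ ($Z{\left(g \right)} = \sqrt{-30} = i \sqrt{30}$)
$\frac{1}{Z{\left(\left(4 \cdot 1 - 15\right) \left(-8\right) \right)} + v{\left(-166,148 \right)}} = \frac{1}{i \sqrt{30} - 542} = \frac{1}{-542 + i \sqrt{30}}$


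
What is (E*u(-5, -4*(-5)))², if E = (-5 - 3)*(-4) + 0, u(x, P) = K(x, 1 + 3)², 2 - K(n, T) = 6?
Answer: 262144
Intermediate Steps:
K(n, T) = -4 (K(n, T) = 2 - 1*6 = 2 - 6 = -4)
u(x, P) = 16 (u(x, P) = (-4)² = 16)
E = 32 (E = -8*(-4) + 0 = 32 + 0 = 32)
(E*u(-5, -4*(-5)))² = (32*16)² = 512² = 262144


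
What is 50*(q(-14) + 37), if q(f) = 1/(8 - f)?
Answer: 20375/11 ≈ 1852.3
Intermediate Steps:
50*(q(-14) + 37) = 50*(-1/(-8 - 14) + 37) = 50*(-1/(-22) + 37) = 50*(-1*(-1/22) + 37) = 50*(1/22 + 37) = 50*(815/22) = 20375/11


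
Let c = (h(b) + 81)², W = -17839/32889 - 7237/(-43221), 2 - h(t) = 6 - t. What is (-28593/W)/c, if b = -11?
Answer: 501787900557/28663648376 ≈ 17.506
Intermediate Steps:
h(t) = -4 + t (h(t) = 2 - (6 - t) = 2 + (-6 + t) = -4 + t)
W = -59222414/157943941 (W = -17839*1/32889 - 7237*(-1/43221) = -17839/32889 + 7237/43221 = -59222414/157943941 ≈ -0.37496)
c = 4356 (c = ((-4 - 11) + 81)² = (-15 + 81)² = 66² = 4356)
(-28593/W)/c = -28593/(-59222414/157943941)/4356 = -28593*(-157943941/59222414)*(1/4356) = (4516091105013/59222414)*(1/4356) = 501787900557/28663648376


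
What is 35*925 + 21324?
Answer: 53699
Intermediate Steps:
35*925 + 21324 = 32375 + 21324 = 53699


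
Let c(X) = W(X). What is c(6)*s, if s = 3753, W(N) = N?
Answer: 22518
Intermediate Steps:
c(X) = X
c(6)*s = 6*3753 = 22518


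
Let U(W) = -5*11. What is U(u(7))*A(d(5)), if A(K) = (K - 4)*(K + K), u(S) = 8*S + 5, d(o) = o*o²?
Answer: -1663750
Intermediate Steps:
d(o) = o³
u(S) = 5 + 8*S
A(K) = 2*K*(-4 + K) (A(K) = (-4 + K)*(2*K) = 2*K*(-4 + K))
U(W) = -55
U(u(7))*A(d(5)) = -110*5³*(-4 + 5³) = -110*125*(-4 + 125) = -110*125*121 = -55*30250 = -1663750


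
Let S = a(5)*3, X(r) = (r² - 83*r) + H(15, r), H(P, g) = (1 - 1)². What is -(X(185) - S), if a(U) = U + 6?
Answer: -18837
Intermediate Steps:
H(P, g) = 0 (H(P, g) = 0² = 0)
a(U) = 6 + U
X(r) = r² - 83*r (X(r) = (r² - 83*r) + 0 = r² - 83*r)
S = 33 (S = (6 + 5)*3 = 11*3 = 33)
-(X(185) - S) = -(185*(-83 + 185) - 1*33) = -(185*102 - 33) = -(18870 - 33) = -1*18837 = -18837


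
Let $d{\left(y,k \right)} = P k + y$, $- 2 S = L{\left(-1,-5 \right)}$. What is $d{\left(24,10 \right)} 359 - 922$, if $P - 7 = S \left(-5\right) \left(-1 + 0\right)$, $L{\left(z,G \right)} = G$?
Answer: $77699$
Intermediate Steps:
$S = \frac{5}{2}$ ($S = \left(- \frac{1}{2}\right) \left(-5\right) = \frac{5}{2} \approx 2.5$)
$P = \frac{39}{2}$ ($P = 7 + \frac{5}{2} \left(-5\right) \left(-1 + 0\right) = 7 - - \frac{25}{2} = 7 + \frac{25}{2} = \frac{39}{2} \approx 19.5$)
$d{\left(y,k \right)} = y + \frac{39 k}{2}$ ($d{\left(y,k \right)} = \frac{39 k}{2} + y = y + \frac{39 k}{2}$)
$d{\left(24,10 \right)} 359 - 922 = \left(24 + \frac{39}{2} \cdot 10\right) 359 - 922 = \left(24 + 195\right) 359 - 922 = 219 \cdot 359 - 922 = 78621 - 922 = 77699$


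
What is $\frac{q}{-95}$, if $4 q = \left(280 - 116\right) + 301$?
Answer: $- \frac{93}{76} \approx -1.2237$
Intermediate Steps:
$q = \frac{465}{4}$ ($q = \frac{\left(280 - 116\right) + 301}{4} = \frac{164 + 301}{4} = \frac{1}{4} \cdot 465 = \frac{465}{4} \approx 116.25$)
$\frac{q}{-95} = \frac{465}{4 \left(-95\right)} = \frac{465}{4} \left(- \frac{1}{95}\right) = - \frac{93}{76}$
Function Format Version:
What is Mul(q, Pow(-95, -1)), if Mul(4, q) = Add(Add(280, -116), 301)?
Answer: Rational(-93, 76) ≈ -1.2237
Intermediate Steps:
q = Rational(465, 4) (q = Mul(Rational(1, 4), Add(Add(280, -116), 301)) = Mul(Rational(1, 4), Add(164, 301)) = Mul(Rational(1, 4), 465) = Rational(465, 4) ≈ 116.25)
Mul(q, Pow(-95, -1)) = Mul(Rational(465, 4), Pow(-95, -1)) = Mul(Rational(465, 4), Rational(-1, 95)) = Rational(-93, 76)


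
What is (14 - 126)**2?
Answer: 12544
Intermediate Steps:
(14 - 126)**2 = (-112)**2 = 12544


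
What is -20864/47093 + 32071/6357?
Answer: 105975935/23028477 ≈ 4.6020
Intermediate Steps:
-20864/47093 + 32071/6357 = -20864*1/47093 + 32071*(1/6357) = -20864/47093 + 2467/489 = 105975935/23028477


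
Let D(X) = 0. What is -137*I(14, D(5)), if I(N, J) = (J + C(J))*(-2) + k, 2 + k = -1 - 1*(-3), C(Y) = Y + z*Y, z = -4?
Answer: 0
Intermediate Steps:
C(Y) = -3*Y (C(Y) = Y - 4*Y = -3*Y)
k = 0 (k = -2 + (-1 - 1*(-3)) = -2 + (-1 + 3) = -2 + 2 = 0)
I(N, J) = 4*J (I(N, J) = (J - 3*J)*(-2) + 0 = -2*J*(-2) + 0 = 4*J + 0 = 4*J)
-137*I(14, D(5)) = -548*0 = -137*0 = 0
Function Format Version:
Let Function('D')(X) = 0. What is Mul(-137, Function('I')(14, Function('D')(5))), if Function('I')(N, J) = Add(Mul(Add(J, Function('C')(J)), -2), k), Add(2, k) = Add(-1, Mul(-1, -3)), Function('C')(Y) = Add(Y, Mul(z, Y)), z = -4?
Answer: 0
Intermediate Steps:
Function('C')(Y) = Mul(-3, Y) (Function('C')(Y) = Add(Y, Mul(-4, Y)) = Mul(-3, Y))
k = 0 (k = Add(-2, Add(-1, Mul(-1, -3))) = Add(-2, Add(-1, 3)) = Add(-2, 2) = 0)
Function('I')(N, J) = Mul(4, J) (Function('I')(N, J) = Add(Mul(Add(J, Mul(-3, J)), -2), 0) = Add(Mul(Mul(-2, J), -2), 0) = Add(Mul(4, J), 0) = Mul(4, J))
Mul(-137, Function('I')(14, Function('D')(5))) = Mul(-137, Mul(4, 0)) = Mul(-137, 0) = 0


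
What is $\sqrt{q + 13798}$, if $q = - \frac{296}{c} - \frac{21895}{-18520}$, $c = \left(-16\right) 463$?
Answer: $\frac{\sqrt{47330007394}}{1852} \approx 117.47$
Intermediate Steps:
$c = -7408$
$q = \frac{4527}{3704}$ ($q = - \frac{296}{-7408} - \frac{21895}{-18520} = \left(-296\right) \left(- \frac{1}{7408}\right) - - \frac{4379}{3704} = \frac{37}{926} + \frac{4379}{3704} = \frac{4527}{3704} \approx 1.2222$)
$\sqrt{q + 13798} = \sqrt{\frac{4527}{3704} + 13798} = \sqrt{\frac{51112319}{3704}} = \frac{\sqrt{47330007394}}{1852}$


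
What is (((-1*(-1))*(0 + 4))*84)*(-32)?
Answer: -10752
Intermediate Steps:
(((-1*(-1))*(0 + 4))*84)*(-32) = ((1*4)*84)*(-32) = (4*84)*(-32) = 336*(-32) = -10752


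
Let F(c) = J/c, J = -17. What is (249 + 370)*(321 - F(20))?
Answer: 3984503/20 ≈ 1.9923e+5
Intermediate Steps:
F(c) = -17/c
(249 + 370)*(321 - F(20)) = (249 + 370)*(321 - (-17)/20) = 619*(321 - (-17)/20) = 619*(321 - 1*(-17/20)) = 619*(321 + 17/20) = 619*(6437/20) = 3984503/20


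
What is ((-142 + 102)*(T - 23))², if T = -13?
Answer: 2073600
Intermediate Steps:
((-142 + 102)*(T - 23))² = ((-142 + 102)*(-13 - 23))² = (-40*(-36))² = 1440² = 2073600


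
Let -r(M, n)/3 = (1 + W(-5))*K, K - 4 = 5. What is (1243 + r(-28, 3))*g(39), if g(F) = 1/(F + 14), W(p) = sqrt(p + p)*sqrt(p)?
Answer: 1216/53 + 135*sqrt(2)/53 ≈ 26.546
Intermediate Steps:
K = 9 (K = 4 + 5 = 9)
W(p) = p*sqrt(2) (W(p) = sqrt(2*p)*sqrt(p) = (sqrt(2)*sqrt(p))*sqrt(p) = p*sqrt(2))
g(F) = 1/(14 + F)
r(M, n) = -27 + 135*sqrt(2) (r(M, n) = -3*(1 - 5*sqrt(2))*9 = -3*(9 - 45*sqrt(2)) = -27 + 135*sqrt(2))
(1243 + r(-28, 3))*g(39) = (1243 + (-27 + 135*sqrt(2)))/(14 + 39) = (1216 + 135*sqrt(2))/53 = (1216 + 135*sqrt(2))*(1/53) = 1216/53 + 135*sqrt(2)/53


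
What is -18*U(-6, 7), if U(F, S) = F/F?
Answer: -18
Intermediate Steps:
U(F, S) = 1
-18*U(-6, 7) = -18*1 = -18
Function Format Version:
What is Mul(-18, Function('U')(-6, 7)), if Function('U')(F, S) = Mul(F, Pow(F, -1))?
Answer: -18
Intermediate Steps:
Function('U')(F, S) = 1
Mul(-18, Function('U')(-6, 7)) = Mul(-18, 1) = -18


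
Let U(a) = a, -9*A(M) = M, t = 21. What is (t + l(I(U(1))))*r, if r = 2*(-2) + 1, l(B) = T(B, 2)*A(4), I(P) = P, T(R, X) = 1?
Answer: -185/3 ≈ -61.667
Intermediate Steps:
A(M) = -M/9
l(B) = -4/9 (l(B) = 1*(-⅑*4) = 1*(-4/9) = -4/9)
r = -3 (r = -4 + 1 = -3)
(t + l(I(U(1))))*r = (21 - 4/9)*(-3) = (185/9)*(-3) = -185/3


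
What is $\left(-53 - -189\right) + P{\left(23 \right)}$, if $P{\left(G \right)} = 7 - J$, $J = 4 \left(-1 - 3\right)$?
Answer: $159$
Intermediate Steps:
$J = -16$ ($J = 4 \left(-4\right) = -16$)
$P{\left(G \right)} = 23$ ($P{\left(G \right)} = 7 - -16 = 7 + 16 = 23$)
$\left(-53 - -189\right) + P{\left(23 \right)} = \left(-53 - -189\right) + 23 = \left(-53 + 189\right) + 23 = 136 + 23 = 159$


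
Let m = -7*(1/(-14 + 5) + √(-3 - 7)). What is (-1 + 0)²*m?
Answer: 7/9 - 7*I*√10 ≈ 0.77778 - 22.136*I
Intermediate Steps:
m = 7/9 - 7*I*√10 (m = -7*(1/(-9) + √(-10)) = -7*(-⅑ + I*√10) = 7/9 - 7*I*√10 ≈ 0.77778 - 22.136*I)
(-1 + 0)²*m = (-1 + 0)²*(7/9 - 7*I*√10) = (-1)²*(7/9 - 7*I*√10) = 1*(7/9 - 7*I*√10) = 7/9 - 7*I*√10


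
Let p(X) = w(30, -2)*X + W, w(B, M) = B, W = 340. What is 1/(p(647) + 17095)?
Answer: 1/36845 ≈ 2.7141e-5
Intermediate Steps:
p(X) = 340 + 30*X (p(X) = 30*X + 340 = 340 + 30*X)
1/(p(647) + 17095) = 1/((340 + 30*647) + 17095) = 1/((340 + 19410) + 17095) = 1/(19750 + 17095) = 1/36845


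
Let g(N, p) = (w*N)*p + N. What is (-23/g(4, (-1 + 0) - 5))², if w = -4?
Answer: 529/10000 ≈ 0.052900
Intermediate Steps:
g(N, p) = N - 4*N*p (g(N, p) = (-4*N)*p + N = -4*N*p + N = N - 4*N*p)
(-23/g(4, (-1 + 0) - 5))² = (-23*1/(4*(1 - 4*((-1 + 0) - 5))))² = (-23*1/(4*(1 - 4*(-1 - 5))))² = (-23*1/(4*(1 - 4*(-6))))² = (-23*1/(4*(1 + 24)))² = (-23/(4*25))² = (-23/100)² = 529/10000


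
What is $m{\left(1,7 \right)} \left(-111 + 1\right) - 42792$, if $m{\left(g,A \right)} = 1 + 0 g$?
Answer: $-42902$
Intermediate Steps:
$m{\left(g,A \right)} = 1$ ($m{\left(g,A \right)} = 1 + 0 = 1$)
$m{\left(1,7 \right)} \left(-111 + 1\right) - 42792 = 1 \left(-111 + 1\right) - 42792 = 1 \left(-110\right) - 42792 = -110 - 42792 = -42902$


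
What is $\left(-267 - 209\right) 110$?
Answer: $-52360$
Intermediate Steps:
$\left(-267 - 209\right) 110 = \left(-476\right) 110 = -52360$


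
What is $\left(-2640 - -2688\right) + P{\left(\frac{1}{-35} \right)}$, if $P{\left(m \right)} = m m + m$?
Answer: $\frac{58766}{1225} \approx 47.972$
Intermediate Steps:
$P{\left(m \right)} = m + m^{2}$ ($P{\left(m \right)} = m^{2} + m = m + m^{2}$)
$\left(-2640 - -2688\right) + P{\left(\frac{1}{-35} \right)} = \left(-2640 - -2688\right) + \frac{1 + \frac{1}{-35}}{-35} = \left(-2640 + 2688\right) - \frac{1 - \frac{1}{35}}{35} = 48 - \frac{34}{1225} = \frac{58766}{1225}$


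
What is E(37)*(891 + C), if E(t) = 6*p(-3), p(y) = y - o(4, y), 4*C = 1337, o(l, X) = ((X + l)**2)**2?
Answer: -29406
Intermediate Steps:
o(l, X) = (X + l)**4
C = 1337/4 (C = (1/4)*1337 = 1337/4 ≈ 334.25)
p(y) = y - (4 + y)**4 (p(y) = y - (y + 4)**4 = y - (4 + y)**4)
E(t) = -24 (E(t) = 6*(-3 - (4 - 3)**4) = 6*(-3 - 1*1**4) = 6*(-3 - 1*1) = 6*(-3 - 1) = 6*(-4) = -24)
E(37)*(891 + C) = -24*(891 + 1337/4) = -24*4901/4 = -29406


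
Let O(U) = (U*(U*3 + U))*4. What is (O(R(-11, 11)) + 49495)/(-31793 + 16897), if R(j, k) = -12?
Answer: -51799/14896 ≈ -3.4774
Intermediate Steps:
O(U) = 16*U**2 (O(U) = (U*(3*U + U))*4 = (U*(4*U))*4 = (4*U**2)*4 = 16*U**2)
(O(R(-11, 11)) + 49495)/(-31793 + 16897) = (16*(-12)**2 + 49495)/(-31793 + 16897) = (16*144 + 49495)/(-14896) = (2304 + 49495)*(-1/14896) = 51799*(-1/14896) = -51799/14896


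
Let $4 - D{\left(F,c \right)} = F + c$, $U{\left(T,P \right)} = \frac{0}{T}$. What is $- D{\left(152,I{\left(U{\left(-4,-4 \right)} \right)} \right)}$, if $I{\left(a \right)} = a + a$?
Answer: $148$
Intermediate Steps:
$U{\left(T,P \right)} = 0$
$I{\left(a \right)} = 2 a$
$D{\left(F,c \right)} = 4 - F - c$ ($D{\left(F,c \right)} = 4 - \left(F + c\right) = 4 - F - c$)
$- D{\left(152,I{\left(U{\left(-4,-4 \right)} \right)} \right)} = - (4 - 152 - 2 \cdot 0) = - (4 - 152 - 0) = - (4 - 152 + 0) = \left(-1\right) \left(-148\right) = 148$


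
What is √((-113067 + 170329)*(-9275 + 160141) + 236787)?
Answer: √8639125679 ≈ 92947.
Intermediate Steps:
√((-113067 + 170329)*(-9275 + 160141) + 236787) = √(57262*150866 + 236787) = √(8638888892 + 236787) = √8639125679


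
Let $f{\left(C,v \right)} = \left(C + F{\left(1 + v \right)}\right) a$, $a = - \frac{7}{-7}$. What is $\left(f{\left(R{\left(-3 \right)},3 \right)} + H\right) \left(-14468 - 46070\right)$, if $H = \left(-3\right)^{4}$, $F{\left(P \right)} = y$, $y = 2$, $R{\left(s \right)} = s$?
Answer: $-4843040$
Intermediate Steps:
$F{\left(P \right)} = 2$
$a = 1$ ($a = \left(-7\right) \left(- \frac{1}{7}\right) = 1$)
$f{\left(C,v \right)} = 2 + C$ ($f{\left(C,v \right)} = \left(C + 2\right) 1 = \left(2 + C\right) 1 = 2 + C$)
$H = 81$
$\left(f{\left(R{\left(-3 \right)},3 \right)} + H\right) \left(-14468 - 46070\right) = \left(\left(2 - 3\right) + 81\right) \left(-14468 - 46070\right) = \left(-1 + 81\right) \left(-60538\right) = 80 \left(-60538\right) = -4843040$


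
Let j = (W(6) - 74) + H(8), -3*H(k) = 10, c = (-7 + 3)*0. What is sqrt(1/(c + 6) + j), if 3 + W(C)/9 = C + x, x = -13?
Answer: I*sqrt(6018)/6 ≈ 12.929*I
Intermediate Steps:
c = 0 (c = -4*0 = 0)
H(k) = -10/3 (H(k) = -1/3*10 = -10/3)
W(C) = -144 + 9*C (W(C) = -27 + 9*(C - 13) = -27 + 9*(-13 + C) = -27 + (-117 + 9*C) = -144 + 9*C)
j = -502/3 (j = ((-144 + 9*6) - 74) - 10/3 = ((-144 + 54) - 74) - 10/3 = (-90 - 74) - 10/3 = -164 - 10/3 = -502/3 ≈ -167.33)
sqrt(1/(c + 6) + j) = sqrt(1/(0 + 6) - 502/3) = sqrt(1/6 - 502/3) = sqrt(-1003/6) = I*sqrt(6018)/6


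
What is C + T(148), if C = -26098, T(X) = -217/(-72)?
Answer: -1878839/72 ≈ -26095.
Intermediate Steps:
T(X) = 217/72 (T(X) = -217*(-1/72) = 217/72)
C + T(148) = -26098 + 217/72 = -1878839/72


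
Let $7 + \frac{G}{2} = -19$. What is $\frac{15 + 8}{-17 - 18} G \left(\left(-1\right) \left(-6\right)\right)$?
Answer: $\frac{7176}{35} \approx 205.03$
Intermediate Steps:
$G = -52$ ($G = -14 + 2 \left(-19\right) = -14 - 38 = -52$)
$\frac{15 + 8}{-17 - 18} G \left(\left(-1\right) \left(-6\right)\right) = \frac{15 + 8}{-17 - 18} \left(-52\right) \left(\left(-1\right) \left(-6\right)\right) = \frac{23}{-35} \left(-52\right) 6 = 23 \left(- \frac{1}{35}\right) \left(-52\right) 6 = \left(- \frac{23}{35}\right) \left(-52\right) 6 = \frac{1196}{35} \cdot 6 = \frac{7176}{35}$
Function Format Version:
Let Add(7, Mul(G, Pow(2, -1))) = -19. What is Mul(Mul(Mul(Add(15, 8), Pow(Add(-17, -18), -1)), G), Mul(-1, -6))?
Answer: Rational(7176, 35) ≈ 205.03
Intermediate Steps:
G = -52 (G = Add(-14, Mul(2, -19)) = Add(-14, -38) = -52)
Mul(Mul(Mul(Add(15, 8), Pow(Add(-17, -18), -1)), G), Mul(-1, -6)) = Mul(Mul(Mul(Add(15, 8), Pow(Add(-17, -18), -1)), -52), Mul(-1, -6)) = Mul(Mul(Mul(23, Pow(-35, -1)), -52), 6) = Mul(Mul(Mul(23, Rational(-1, 35)), -52), 6) = Mul(Mul(Rational(-23, 35), -52), 6) = Mul(Rational(1196, 35), 6) = Rational(7176, 35)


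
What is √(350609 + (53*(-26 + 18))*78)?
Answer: √317537 ≈ 563.50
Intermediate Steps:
√(350609 + (53*(-26 + 18))*78) = √(350609 + (53*(-8))*78) = √(350609 - 424*78) = √(350609 - 33072) = √317537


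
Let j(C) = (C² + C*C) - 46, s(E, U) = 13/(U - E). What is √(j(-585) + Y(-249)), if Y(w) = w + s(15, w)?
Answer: √11920715862/132 ≈ 827.14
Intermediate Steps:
Y(w) = w - 13/(15 - w)
j(C) = -46 + 2*C² (j(C) = (C² + C²) - 46 = 2*C² - 46 = -46 + 2*C²)
√(j(-585) + Y(-249)) = √((-46 + 2*(-585)²) + (13 - 249*(-15 - 249))/(-15 - 249)) = √((-46 + 2*342225) + (13 - 249*(-264))/(-264)) = √((-46 + 684450) - (13 + 65736)/264) = √(684404 - 1/264*65749) = √(684404 - 65749/264) = √(180616907/264) = √11920715862/132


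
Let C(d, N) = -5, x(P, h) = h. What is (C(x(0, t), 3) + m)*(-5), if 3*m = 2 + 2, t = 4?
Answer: 55/3 ≈ 18.333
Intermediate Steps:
m = 4/3 (m = (2 + 2)/3 = (1/3)*4 = 4/3 ≈ 1.3333)
(C(x(0, t), 3) + m)*(-5) = (-5 + 4/3)*(-5) = -11/3*(-5) = 55/3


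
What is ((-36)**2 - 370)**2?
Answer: 857476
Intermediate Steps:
((-36)**2 - 370)**2 = (1296 - 370)**2 = 926**2 = 857476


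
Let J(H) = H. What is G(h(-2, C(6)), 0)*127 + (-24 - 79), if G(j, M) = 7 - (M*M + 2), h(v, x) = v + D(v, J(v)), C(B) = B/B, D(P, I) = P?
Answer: 532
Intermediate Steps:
C(B) = 1
h(v, x) = 2*v (h(v, x) = v + v = 2*v)
G(j, M) = 5 - M² (G(j, M) = 7 - (M² + 2) = 7 - (2 + M²) = 7 + (-2 - M²) = 5 - M²)
G(h(-2, C(6)), 0)*127 + (-24 - 79) = (5 - 1*0²)*127 + (-24 - 79) = (5 - 1*0)*127 - 103 = (5 + 0)*127 - 103 = 5*127 - 103 = 635 - 103 = 532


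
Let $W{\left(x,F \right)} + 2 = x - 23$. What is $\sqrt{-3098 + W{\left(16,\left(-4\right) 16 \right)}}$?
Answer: $i \sqrt{3107} \approx 55.74 i$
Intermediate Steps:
$W{\left(x,F \right)} = -25 + x$ ($W{\left(x,F \right)} = -2 + \left(x - 23\right) = -2 + \left(-23 + x\right) = -25 + x$)
$\sqrt{-3098 + W{\left(16,\left(-4\right) 16 \right)}} = \sqrt{-3098 + \left(-25 + 16\right)} = \sqrt{-3098 - 9} = \sqrt{-3107} = i \sqrt{3107}$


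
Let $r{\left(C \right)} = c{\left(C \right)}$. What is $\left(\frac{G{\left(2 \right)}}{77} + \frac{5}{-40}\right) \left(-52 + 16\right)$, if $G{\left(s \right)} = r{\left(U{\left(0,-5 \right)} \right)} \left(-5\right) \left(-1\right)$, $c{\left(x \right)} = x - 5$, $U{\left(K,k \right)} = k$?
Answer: $\frac{4293}{154} \approx 27.877$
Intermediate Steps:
$c{\left(x \right)} = -5 + x$
$r{\left(C \right)} = -5 + C$
$G{\left(s \right)} = -50$ ($G{\left(s \right)} = \left(-5 - 5\right) \left(-5\right) \left(-1\right) = \left(-10\right) \left(-5\right) \left(-1\right) = 50 \left(-1\right) = -50$)
$\left(\frac{G{\left(2 \right)}}{77} + \frac{5}{-40}\right) \left(-52 + 16\right) = \left(- \frac{50}{77} + \frac{5}{-40}\right) \left(-52 + 16\right) = \left(\left(-50\right) \frac{1}{77} + 5 \left(- \frac{1}{40}\right)\right) \left(-36\right) = \left(- \frac{50}{77} - \frac{1}{8}\right) \left(-36\right) = \left(- \frac{477}{616}\right) \left(-36\right) = \frac{4293}{154}$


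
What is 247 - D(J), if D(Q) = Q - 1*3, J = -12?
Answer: 262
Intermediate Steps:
D(Q) = -3 + Q (D(Q) = Q - 3 = -3 + Q)
247 - D(J) = 247 - (-3 - 12) = 247 - 1*(-15) = 247 + 15 = 262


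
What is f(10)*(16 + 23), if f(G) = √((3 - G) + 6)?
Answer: 39*I ≈ 39.0*I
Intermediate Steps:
f(G) = √(9 - G)
f(10)*(16 + 23) = √(9 - 1*10)*(16 + 23) = √(9 - 10)*39 = √(-1)*39 = I*39 = 39*I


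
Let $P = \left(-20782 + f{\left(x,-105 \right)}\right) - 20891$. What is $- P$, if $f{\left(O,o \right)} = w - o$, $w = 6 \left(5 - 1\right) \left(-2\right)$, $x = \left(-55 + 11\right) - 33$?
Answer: $41616$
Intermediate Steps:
$x = -77$ ($x = -44 - 33 = -77$)
$w = -48$ ($w = 6 \cdot 4 \left(-2\right) = 24 \left(-2\right) = -48$)
$f{\left(O,o \right)} = -48 - o$
$P = -41616$ ($P = \left(-20782 - -57\right) - 20891 = \left(-20782 + \left(-48 + 105\right)\right) - 20891 = \left(-20782 + 57\right) - 20891 = -20725 - 20891 = -41616$)
$- P = \left(-1\right) \left(-41616\right) = 41616$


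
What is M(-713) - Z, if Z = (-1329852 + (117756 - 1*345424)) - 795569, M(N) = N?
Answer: 2352376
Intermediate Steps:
Z = -2353089 (Z = (-1329852 + (117756 - 345424)) - 795569 = (-1329852 - 227668) - 795569 = -1557520 - 795569 = -2353089)
M(-713) - Z = -713 - 1*(-2353089) = -713 + 2353089 = 2352376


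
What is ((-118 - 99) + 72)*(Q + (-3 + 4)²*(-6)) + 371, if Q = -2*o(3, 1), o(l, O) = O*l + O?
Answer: 2401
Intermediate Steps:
o(l, O) = O + O*l
Q = -8 (Q = -2*(1 + 3) = -2*4 = -8)
((-118 - 99) + 72)*(Q + (-3 + 4)²*(-6)) + 371 = ((-118 - 99) + 72)*(-8 + (-3 + 4)²*(-6)) + 371 = (-217 + 72)*(-8 + 1²*(-6)) + 371 = -145*(-8 + 1*(-6)) + 371 = -145*(-8 - 6) + 371 = -145*(-14) + 371 = 2030 + 371 = 2401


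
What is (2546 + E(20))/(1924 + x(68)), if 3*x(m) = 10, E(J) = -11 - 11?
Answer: 3786/2891 ≈ 1.3096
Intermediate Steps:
E(J) = -22
x(m) = 10/3 (x(m) = (⅓)*10 = 10/3)
(2546 + E(20))/(1924 + x(68)) = (2546 - 22)/(1924 + 10/3) = 2524/(5782/3) = 2524*(3/5782) = 3786/2891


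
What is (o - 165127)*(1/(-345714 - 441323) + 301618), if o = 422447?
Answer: 61083786195581800/787037 ≈ 7.7612e+10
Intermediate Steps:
(o - 165127)*(1/(-345714 - 441323) + 301618) = (422447 - 165127)*(1/(-345714 - 441323) + 301618) = 257320*(1/(-787037) + 301618) = 257320*(-1/787037 + 301618) = 257320*(237384525865/787037) = 61083786195581800/787037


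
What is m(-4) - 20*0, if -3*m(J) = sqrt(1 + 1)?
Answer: -sqrt(2)/3 ≈ -0.47140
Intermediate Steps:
m(J) = -sqrt(2)/3 (m(J) = -sqrt(1 + 1)/3 = -sqrt(2)/3)
m(-4) - 20*0 = -sqrt(2)/3 - 20*0 = -sqrt(2)/3 + 0 = -sqrt(2)/3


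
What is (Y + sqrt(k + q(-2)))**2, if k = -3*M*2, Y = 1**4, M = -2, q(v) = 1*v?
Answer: (1 + sqrt(10))**2 ≈ 17.325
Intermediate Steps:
q(v) = v
Y = 1
k = 12 (k = -(-6)*2 = -3*(-4) = 12)
(Y + sqrt(k + q(-2)))**2 = (1 + sqrt(12 - 2))**2 = (1 + sqrt(10))**2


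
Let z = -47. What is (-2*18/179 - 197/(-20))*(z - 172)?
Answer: -7564917/3580 ≈ -2113.1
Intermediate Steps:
(-2*18/179 - 197/(-20))*(z - 172) = (-2*18/179 - 197/(-20))*(-47 - 172) = (-36*1/179 - 197*(-1/20))*(-219) = (-36/179 + 197/20)*(-219) = (34543/3580)*(-219) = -7564917/3580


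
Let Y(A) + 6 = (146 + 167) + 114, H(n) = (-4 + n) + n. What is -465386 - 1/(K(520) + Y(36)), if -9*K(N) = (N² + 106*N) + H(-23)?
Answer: -49901944619/107227 ≈ -4.6539e+5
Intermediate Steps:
H(n) = -4 + 2*n
K(N) = 50/9 - 106*N/9 - N²/9 (K(N) = -((N² + 106*N) + (-4 + 2*(-23)))/9 = -((N² + 106*N) + (-4 - 46))/9 = -((N² + 106*N) - 50)/9 = -(-50 + N² + 106*N)/9 = 50/9 - 106*N/9 - N²/9)
Y(A) = 421 (Y(A) = -6 + ((146 + 167) + 114) = -6 + (313 + 114) = -6 + 427 = 421)
-465386 - 1/(K(520) + Y(36)) = -465386 - 1/((50/9 - 106/9*520 - ⅑*520²) + 421) = -465386 - 1/((50/9 - 55120/9 - ⅑*270400) + 421) = -465386 - 1/((50/9 - 55120/9 - 270400/9) + 421) = -465386 - 1/(-108490/3 + 421) = -465386 - 1/(-107227/3) = -465386 - 1*(-3/107227) = -465386 + 3/107227 = -49901944619/107227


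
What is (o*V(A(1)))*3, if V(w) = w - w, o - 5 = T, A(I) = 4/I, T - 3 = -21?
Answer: 0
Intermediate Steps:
T = -18 (T = 3 - 21 = -18)
o = -13 (o = 5 - 18 = -13)
V(w) = 0
(o*V(A(1)))*3 = -13*0*3 = 0*3 = 0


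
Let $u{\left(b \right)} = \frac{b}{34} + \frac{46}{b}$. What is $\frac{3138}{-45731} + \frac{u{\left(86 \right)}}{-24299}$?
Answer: $- \frac{1188114446}{17282979637} \approx -0.068745$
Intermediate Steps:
$u{\left(b \right)} = \frac{46}{b} + \frac{b}{34}$ ($u{\left(b \right)} = b \frac{1}{34} + \frac{46}{b} = \frac{b}{34} + \frac{46}{b} = \frac{46}{b} + \frac{b}{34}$)
$\frac{3138}{-45731} + \frac{u{\left(86 \right)}}{-24299} = \frac{3138}{-45731} + \frac{\frac{46}{86} + \frac{1}{34} \cdot 86}{-24299} = 3138 \left(- \frac{1}{45731}\right) + \left(46 \cdot \frac{1}{86} + \frac{43}{17}\right) \left(- \frac{1}{24299}\right) = - \frac{3138}{45731} + \left(\frac{23}{43} + \frac{43}{17}\right) \left(- \frac{1}{24299}\right) = - \frac{3138}{45731} + \frac{2240}{731} \left(- \frac{1}{24299}\right) = - \frac{3138}{45731} - \frac{2240}{17762569} = - \frac{1188114446}{17282979637}$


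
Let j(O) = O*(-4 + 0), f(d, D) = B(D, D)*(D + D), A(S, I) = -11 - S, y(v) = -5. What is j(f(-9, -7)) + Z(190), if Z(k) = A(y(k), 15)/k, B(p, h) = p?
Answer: -37243/95 ≈ -392.03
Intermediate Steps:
Z(k) = -6/k (Z(k) = (-11 - 1*(-5))/k = (-11 + 5)/k = -6/k)
f(d, D) = 2*D² (f(d, D) = D*(D + D) = D*(2*D) = 2*D²)
j(O) = -4*O (j(O) = O*(-4) = -4*O)
j(f(-9, -7)) + Z(190) = -8*(-7)² - 6/190 = -8*49 - 6*1/190 = -4*98 - 3/95 = -392 - 3/95 = -37243/95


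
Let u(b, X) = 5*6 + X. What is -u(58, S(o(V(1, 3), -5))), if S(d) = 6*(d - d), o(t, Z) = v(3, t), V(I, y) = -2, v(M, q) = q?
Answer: -30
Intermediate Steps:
o(t, Z) = t
S(d) = 0 (S(d) = 6*0 = 0)
u(b, X) = 30 + X
-u(58, S(o(V(1, 3), -5))) = -(30 + 0) = -1*30 = -30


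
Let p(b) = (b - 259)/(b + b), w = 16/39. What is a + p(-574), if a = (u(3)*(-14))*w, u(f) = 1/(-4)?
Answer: 13825/6396 ≈ 2.1615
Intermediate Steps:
u(f) = -1/4
w = 16/39 (w = 16*(1/39) = 16/39 ≈ 0.41026)
p(b) = (-259 + b)/(2*b) (p(b) = (-259 + b)/((2*b)) = (-259 + b)*(1/(2*b)) = (-259 + b)/(2*b))
a = 56/39 (a = -1/4*(-14)*(16/39) = (7/2)*(16/39) = 56/39 ≈ 1.4359)
a + p(-574) = 56/39 + (1/2)*(-259 - 574)/(-574) = 56/39 + (1/2)*(-1/574)*(-833) = 56/39 + 119/164 = 13825/6396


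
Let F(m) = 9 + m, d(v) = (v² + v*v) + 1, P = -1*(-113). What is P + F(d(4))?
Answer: 155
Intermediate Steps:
P = 113
d(v) = 1 + 2*v² (d(v) = (v² + v²) + 1 = 2*v² + 1 = 1 + 2*v²)
P + F(d(4)) = 113 + (9 + (1 + 2*4²)) = 113 + (9 + (1 + 2*16)) = 113 + (9 + (1 + 32)) = 113 + (9 + 33) = 113 + 42 = 155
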